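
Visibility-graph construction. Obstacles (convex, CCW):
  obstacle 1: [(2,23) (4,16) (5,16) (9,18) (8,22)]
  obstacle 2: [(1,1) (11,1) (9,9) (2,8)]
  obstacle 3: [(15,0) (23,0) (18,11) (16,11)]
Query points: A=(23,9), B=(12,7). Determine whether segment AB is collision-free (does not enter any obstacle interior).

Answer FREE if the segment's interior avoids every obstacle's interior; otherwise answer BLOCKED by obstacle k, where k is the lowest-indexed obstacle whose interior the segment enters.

Obstacle 1 [(2,23) (4,16) (5,16) (9,18) (8,22)]:
  edge (2,23)–(4,16): clear
  edge (4,16)–(5,16): clear
  edge (5,16)–(9,18): clear
  edge (9,18)–(8,22): clear
  edge (8,22)–(2,23): clear
  midpoint (35/2,8) outside
  → clear
Obstacle 2 [(1,1) (11,1) (9,9) (2,8)]:
  edge (1,1)–(11,1): clear
  edge (11,1)–(9,9): clear
  edge (9,9)–(2,8): clear
  edge (2,8)–(1,1): clear
  midpoint (35/2,8) outside
  → clear
Obstacle 3 [(15,0) (23,0) (18,11) (16,11)]:
  edge (15,0)–(23,0): clear
  edge (23,0)–(18,11): crosses AB
  edge (18,11)–(16,11): clear
  edge (16,11)–(15,0): crosses AB
  → BLOCKED

BLOCKED by obstacle 3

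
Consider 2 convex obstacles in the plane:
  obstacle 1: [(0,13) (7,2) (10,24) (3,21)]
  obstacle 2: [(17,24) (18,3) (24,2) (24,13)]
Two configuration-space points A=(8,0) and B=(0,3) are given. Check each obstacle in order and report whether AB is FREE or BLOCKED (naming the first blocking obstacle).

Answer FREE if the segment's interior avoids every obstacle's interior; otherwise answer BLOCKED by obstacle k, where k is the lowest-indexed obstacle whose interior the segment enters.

FREE

Obstacle 1 [(0,13) (7,2) (10,24) (3,21)]:
  edge (0,13)–(7,2): clear
  edge (7,2)–(10,24): clear
  edge (10,24)–(3,21): clear
  edge (3,21)–(0,13): clear
  midpoint (4,3/2) outside
  → clear
Obstacle 2 [(17,24) (18,3) (24,2) (24,13)]:
  edge (17,24)–(18,3): clear
  edge (18,3)–(24,2): clear
  edge (24,2)–(24,13): clear
  edge (24,13)–(17,24): clear
  midpoint (4,3/2) outside
  → clear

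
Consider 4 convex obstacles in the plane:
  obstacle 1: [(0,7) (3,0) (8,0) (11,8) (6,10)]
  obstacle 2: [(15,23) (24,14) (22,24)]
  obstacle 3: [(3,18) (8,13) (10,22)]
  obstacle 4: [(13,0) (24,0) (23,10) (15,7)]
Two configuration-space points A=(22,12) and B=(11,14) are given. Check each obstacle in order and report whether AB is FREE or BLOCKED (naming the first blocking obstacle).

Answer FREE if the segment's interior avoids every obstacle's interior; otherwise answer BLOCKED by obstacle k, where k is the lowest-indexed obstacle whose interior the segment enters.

Obstacle 1 [(0,7) (3,0) (8,0) (11,8) (6,10)]:
  edge (0,7)–(3,0): clear
  edge (3,0)–(8,0): clear
  edge (8,0)–(11,8): clear
  edge (11,8)–(6,10): clear
  edge (6,10)–(0,7): clear
  midpoint (33/2,13) outside
  → clear
Obstacle 2 [(15,23) (24,14) (22,24)]:
  edge (15,23)–(24,14): clear
  edge (24,14)–(22,24): clear
  edge (22,24)–(15,23): clear
  midpoint (33/2,13) outside
  → clear
Obstacle 3 [(3,18) (8,13) (10,22)]:
  edge (3,18)–(8,13): clear
  edge (8,13)–(10,22): clear
  edge (10,22)–(3,18): clear
  midpoint (33/2,13) outside
  → clear
Obstacle 4 [(13,0) (24,0) (23,10) (15,7)]:
  edge (13,0)–(24,0): clear
  edge (24,0)–(23,10): clear
  edge (23,10)–(15,7): clear
  edge (15,7)–(13,0): clear
  midpoint (33/2,13) outside
  → clear

FREE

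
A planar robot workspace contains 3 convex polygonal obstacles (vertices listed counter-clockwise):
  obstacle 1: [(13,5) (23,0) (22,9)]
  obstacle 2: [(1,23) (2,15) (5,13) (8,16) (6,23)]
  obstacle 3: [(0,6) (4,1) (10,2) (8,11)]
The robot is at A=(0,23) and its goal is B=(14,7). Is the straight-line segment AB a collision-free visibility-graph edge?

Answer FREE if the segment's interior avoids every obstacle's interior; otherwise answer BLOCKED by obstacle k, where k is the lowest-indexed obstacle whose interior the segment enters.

Obstacle 1 [(13,5) (23,0) (22,9)]:
  edge (13,5)–(23,0): clear
  edge (23,0)–(22,9): clear
  edge (22,9)–(13,5): clear
  midpoint (7,15) outside
  → clear
Obstacle 2 [(1,23) (2,15) (5,13) (8,16) (6,23)]:
  edge (1,23)–(2,15): crosses AB
  edge (2,15)–(5,13): clear
  edge (5,13)–(8,16): crosses AB
  edge (8,16)–(6,23): clear
  edge (6,23)–(1,23): clear
  → BLOCKED
Obstacle 3 [(0,6) (4,1) (10,2) (8,11)]:
  edge (0,6)–(4,1): clear
  edge (4,1)–(10,2): clear
  edge (10,2)–(8,11): clear
  edge (8,11)–(0,6): clear
  midpoint (7,15) outside
  → clear

BLOCKED by obstacle 2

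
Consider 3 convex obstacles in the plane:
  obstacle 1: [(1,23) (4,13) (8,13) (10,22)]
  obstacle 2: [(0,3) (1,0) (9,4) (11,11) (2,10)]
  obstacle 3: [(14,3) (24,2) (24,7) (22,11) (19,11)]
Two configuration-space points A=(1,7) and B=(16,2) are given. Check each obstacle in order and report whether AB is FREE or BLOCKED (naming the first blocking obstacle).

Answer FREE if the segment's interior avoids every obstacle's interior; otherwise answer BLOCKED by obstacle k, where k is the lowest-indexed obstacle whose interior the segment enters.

BLOCKED by obstacle 2

Obstacle 1 [(1,23) (4,13) (8,13) (10,22)]:
  edge (1,23)–(4,13): clear
  edge (4,13)–(8,13): clear
  edge (8,13)–(10,22): clear
  edge (10,22)–(1,23): clear
  midpoint (17/2,9/2) outside
  → clear
Obstacle 2 [(0,3) (1,0) (9,4) (11,11) (2,10)]:
  edge (0,3)–(1,0): clear
  edge (1,0)–(9,4): clear
  edge (9,4)–(11,11): crosses AB
  edge (11,11)–(2,10): clear
  edge (2,10)–(0,3): crosses AB
  → BLOCKED
Obstacle 3 [(14,3) (24,2) (24,7) (22,11) (19,11)]:
  edge (14,3)–(24,2): clear
  edge (24,2)–(24,7): clear
  edge (24,7)–(22,11): clear
  edge (22,11)–(19,11): clear
  edge (19,11)–(14,3): clear
  midpoint (17/2,9/2) outside
  → clear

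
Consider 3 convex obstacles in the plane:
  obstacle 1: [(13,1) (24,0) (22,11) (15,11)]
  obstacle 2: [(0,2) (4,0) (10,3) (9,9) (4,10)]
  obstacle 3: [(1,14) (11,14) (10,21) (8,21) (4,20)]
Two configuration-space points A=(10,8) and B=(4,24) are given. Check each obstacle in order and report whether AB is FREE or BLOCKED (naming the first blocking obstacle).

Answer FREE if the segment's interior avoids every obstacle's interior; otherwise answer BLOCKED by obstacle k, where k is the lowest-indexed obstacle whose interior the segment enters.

Obstacle 1 [(13,1) (24,0) (22,11) (15,11)]:
  edge (13,1)–(24,0): clear
  edge (24,0)–(22,11): clear
  edge (22,11)–(15,11): clear
  edge (15,11)–(13,1): clear
  midpoint (7,16) outside
  → clear
Obstacle 2 [(0,2) (4,0) (10,3) (9,9) (4,10)]:
  edge (0,2)–(4,0): clear
  edge (4,0)–(10,3): clear
  edge (10,3)–(9,9): clear
  edge (9,9)–(4,10): clear
  edge (4,10)–(0,2): clear
  midpoint (7,16) outside
  → clear
Obstacle 3 [(1,14) (11,14) (10,21) (8,21) (4,20)]:
  edge (1,14)–(11,14): crosses AB
  edge (11,14)–(10,21): clear
  edge (10,21)–(8,21): clear
  edge (8,21)–(4,20): crosses AB
  edge (4,20)–(1,14): clear
  → BLOCKED

BLOCKED by obstacle 3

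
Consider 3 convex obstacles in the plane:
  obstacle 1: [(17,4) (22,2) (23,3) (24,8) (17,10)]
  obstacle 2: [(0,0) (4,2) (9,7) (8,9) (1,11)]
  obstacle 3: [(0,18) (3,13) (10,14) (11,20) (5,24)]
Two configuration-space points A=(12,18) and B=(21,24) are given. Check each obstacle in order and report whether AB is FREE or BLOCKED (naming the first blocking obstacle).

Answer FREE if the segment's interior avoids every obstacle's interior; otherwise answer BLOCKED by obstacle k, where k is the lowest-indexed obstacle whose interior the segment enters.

Obstacle 1 [(17,4) (22,2) (23,3) (24,8) (17,10)]:
  edge (17,4)–(22,2): clear
  edge (22,2)–(23,3): clear
  edge (23,3)–(24,8): clear
  edge (24,8)–(17,10): clear
  edge (17,10)–(17,4): clear
  midpoint (33/2,21) outside
  → clear
Obstacle 2 [(0,0) (4,2) (9,7) (8,9) (1,11)]:
  edge (0,0)–(4,2): clear
  edge (4,2)–(9,7): clear
  edge (9,7)–(8,9): clear
  edge (8,9)–(1,11): clear
  edge (1,11)–(0,0): clear
  midpoint (33/2,21) outside
  → clear
Obstacle 3 [(0,18) (3,13) (10,14) (11,20) (5,24)]:
  edge (0,18)–(3,13): clear
  edge (3,13)–(10,14): clear
  edge (10,14)–(11,20): clear
  edge (11,20)–(5,24): clear
  edge (5,24)–(0,18): clear
  midpoint (33/2,21) outside
  → clear

FREE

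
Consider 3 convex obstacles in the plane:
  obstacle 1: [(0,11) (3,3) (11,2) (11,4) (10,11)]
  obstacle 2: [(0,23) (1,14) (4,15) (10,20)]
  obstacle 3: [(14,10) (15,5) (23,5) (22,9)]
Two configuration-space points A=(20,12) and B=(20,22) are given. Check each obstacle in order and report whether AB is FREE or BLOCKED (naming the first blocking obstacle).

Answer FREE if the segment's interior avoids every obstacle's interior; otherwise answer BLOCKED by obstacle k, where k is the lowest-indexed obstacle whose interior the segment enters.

Obstacle 1 [(0,11) (3,3) (11,2) (11,4) (10,11)]:
  edge (0,11)–(3,3): clear
  edge (3,3)–(11,2): clear
  edge (11,2)–(11,4): clear
  edge (11,4)–(10,11): clear
  edge (10,11)–(0,11): clear
  midpoint (20,17) outside
  → clear
Obstacle 2 [(0,23) (1,14) (4,15) (10,20)]:
  edge (0,23)–(1,14): clear
  edge (1,14)–(4,15): clear
  edge (4,15)–(10,20): clear
  edge (10,20)–(0,23): clear
  midpoint (20,17) outside
  → clear
Obstacle 3 [(14,10) (15,5) (23,5) (22,9)]:
  edge (14,10)–(15,5): clear
  edge (15,5)–(23,5): clear
  edge (23,5)–(22,9): clear
  edge (22,9)–(14,10): clear
  midpoint (20,17) outside
  → clear

FREE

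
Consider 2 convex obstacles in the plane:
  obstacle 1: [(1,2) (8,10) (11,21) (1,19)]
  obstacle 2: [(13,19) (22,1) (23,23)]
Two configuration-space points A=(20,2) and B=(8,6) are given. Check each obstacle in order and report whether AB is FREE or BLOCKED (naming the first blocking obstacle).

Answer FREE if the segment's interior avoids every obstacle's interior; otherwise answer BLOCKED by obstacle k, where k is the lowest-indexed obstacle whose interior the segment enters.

Obstacle 1 [(1,2) (8,10) (11,21) (1,19)]:
  edge (1,2)–(8,10): clear
  edge (8,10)–(11,21): clear
  edge (11,21)–(1,19): clear
  edge (1,19)–(1,2): clear
  midpoint (14,4) outside
  → clear
Obstacle 2 [(13,19) (22,1) (23,23)]:
  edge (13,19)–(22,1): clear
  edge (22,1)–(23,23): clear
  edge (23,23)–(13,19): clear
  midpoint (14,4) outside
  → clear

FREE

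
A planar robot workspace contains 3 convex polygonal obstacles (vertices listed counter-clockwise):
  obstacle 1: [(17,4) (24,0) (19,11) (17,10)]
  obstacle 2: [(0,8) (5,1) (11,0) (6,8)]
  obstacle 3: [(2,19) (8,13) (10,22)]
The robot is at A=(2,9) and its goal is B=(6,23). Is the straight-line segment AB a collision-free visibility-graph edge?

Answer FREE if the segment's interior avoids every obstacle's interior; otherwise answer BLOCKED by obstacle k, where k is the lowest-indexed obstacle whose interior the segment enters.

Obstacle 1 [(17,4) (24,0) (19,11) (17,10)]:
  edge (17,4)–(24,0): clear
  edge (24,0)–(19,11): clear
  edge (19,11)–(17,10): clear
  edge (17,10)–(17,4): clear
  midpoint (4,16) outside
  → clear
Obstacle 2 [(0,8) (5,1) (11,0) (6,8)]:
  edge (0,8)–(5,1): clear
  edge (5,1)–(11,0): clear
  edge (11,0)–(6,8): clear
  edge (6,8)–(0,8): clear
  midpoint (4,16) outside
  → clear
Obstacle 3 [(2,19) (8,13) (10,22)]:
  edge (2,19)–(8,13): crosses AB
  edge (8,13)–(10,22): clear
  edge (10,22)–(2,19): crosses AB
  → BLOCKED

BLOCKED by obstacle 3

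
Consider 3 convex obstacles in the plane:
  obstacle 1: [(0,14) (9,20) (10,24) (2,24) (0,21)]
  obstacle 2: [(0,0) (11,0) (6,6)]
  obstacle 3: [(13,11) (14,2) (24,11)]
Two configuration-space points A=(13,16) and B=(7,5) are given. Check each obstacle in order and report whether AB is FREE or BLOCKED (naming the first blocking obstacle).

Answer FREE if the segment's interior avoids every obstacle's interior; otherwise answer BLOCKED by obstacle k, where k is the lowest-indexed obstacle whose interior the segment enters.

FREE

Obstacle 1 [(0,14) (9,20) (10,24) (2,24) (0,21)]:
  edge (0,14)–(9,20): clear
  edge (9,20)–(10,24): clear
  edge (10,24)–(2,24): clear
  edge (2,24)–(0,21): clear
  edge (0,21)–(0,14): clear
  midpoint (10,21/2) outside
  → clear
Obstacle 2 [(0,0) (11,0) (6,6)]:
  edge (0,0)–(11,0): clear
  edge (11,0)–(6,6): clear
  edge (6,6)–(0,0): clear
  midpoint (10,21/2) outside
  → clear
Obstacle 3 [(13,11) (14,2) (24,11)]:
  edge (13,11)–(14,2): clear
  edge (14,2)–(24,11): clear
  edge (24,11)–(13,11): clear
  midpoint (10,21/2) outside
  → clear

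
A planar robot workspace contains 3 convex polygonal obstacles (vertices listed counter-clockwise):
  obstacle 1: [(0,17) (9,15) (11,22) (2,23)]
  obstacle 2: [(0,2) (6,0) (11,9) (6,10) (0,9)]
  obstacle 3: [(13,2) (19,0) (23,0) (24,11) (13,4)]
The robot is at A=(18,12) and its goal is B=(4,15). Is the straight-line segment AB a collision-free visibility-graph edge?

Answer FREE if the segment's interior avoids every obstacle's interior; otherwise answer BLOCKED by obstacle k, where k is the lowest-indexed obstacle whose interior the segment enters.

FREE

Obstacle 1 [(0,17) (9,15) (11,22) (2,23)]:
  edge (0,17)–(9,15): clear
  edge (9,15)–(11,22): clear
  edge (11,22)–(2,23): clear
  edge (2,23)–(0,17): clear
  midpoint (11,27/2) outside
  → clear
Obstacle 2 [(0,2) (6,0) (11,9) (6,10) (0,9)]:
  edge (0,2)–(6,0): clear
  edge (6,0)–(11,9): clear
  edge (11,9)–(6,10): clear
  edge (6,10)–(0,9): clear
  edge (0,9)–(0,2): clear
  midpoint (11,27/2) outside
  → clear
Obstacle 3 [(13,2) (19,0) (23,0) (24,11) (13,4)]:
  edge (13,2)–(19,0): clear
  edge (19,0)–(23,0): clear
  edge (23,0)–(24,11): clear
  edge (24,11)–(13,4): clear
  edge (13,4)–(13,2): clear
  midpoint (11,27/2) outside
  → clear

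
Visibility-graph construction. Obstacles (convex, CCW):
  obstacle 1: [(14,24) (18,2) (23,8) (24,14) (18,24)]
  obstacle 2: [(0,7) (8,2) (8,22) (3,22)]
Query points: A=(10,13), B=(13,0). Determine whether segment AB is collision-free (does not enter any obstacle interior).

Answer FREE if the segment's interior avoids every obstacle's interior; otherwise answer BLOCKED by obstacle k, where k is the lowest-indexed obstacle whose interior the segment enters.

FREE

Obstacle 1 [(14,24) (18,2) (23,8) (24,14) (18,24)]:
  edge (14,24)–(18,2): clear
  edge (18,2)–(23,8): clear
  edge (23,8)–(24,14): clear
  edge (24,14)–(18,24): clear
  edge (18,24)–(14,24): clear
  midpoint (23/2,13/2) outside
  → clear
Obstacle 2 [(0,7) (8,2) (8,22) (3,22)]:
  edge (0,7)–(8,2): clear
  edge (8,2)–(8,22): clear
  edge (8,22)–(3,22): clear
  edge (3,22)–(0,7): clear
  midpoint (23/2,13/2) outside
  → clear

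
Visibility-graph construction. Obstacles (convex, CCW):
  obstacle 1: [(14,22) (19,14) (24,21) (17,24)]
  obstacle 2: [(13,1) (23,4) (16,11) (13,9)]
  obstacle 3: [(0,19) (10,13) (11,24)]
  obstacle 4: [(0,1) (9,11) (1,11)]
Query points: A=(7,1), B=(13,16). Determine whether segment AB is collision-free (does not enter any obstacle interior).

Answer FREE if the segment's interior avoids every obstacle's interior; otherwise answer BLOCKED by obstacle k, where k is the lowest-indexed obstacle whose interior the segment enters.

FREE

Obstacle 1 [(14,22) (19,14) (24,21) (17,24)]:
  edge (14,22)–(19,14): clear
  edge (19,14)–(24,21): clear
  edge (24,21)–(17,24): clear
  edge (17,24)–(14,22): clear
  midpoint (10,17/2) outside
  → clear
Obstacle 2 [(13,1) (23,4) (16,11) (13,9)]:
  edge (13,1)–(23,4): clear
  edge (23,4)–(16,11): clear
  edge (16,11)–(13,9): clear
  edge (13,9)–(13,1): clear
  midpoint (10,17/2) outside
  → clear
Obstacle 3 [(0,19) (10,13) (11,24)]:
  edge (0,19)–(10,13): clear
  edge (10,13)–(11,24): clear
  edge (11,24)–(0,19): clear
  midpoint (10,17/2) outside
  → clear
Obstacle 4 [(0,1) (9,11) (1,11)]:
  edge (0,1)–(9,11): clear
  edge (9,11)–(1,11): clear
  edge (1,11)–(0,1): clear
  midpoint (10,17/2) outside
  → clear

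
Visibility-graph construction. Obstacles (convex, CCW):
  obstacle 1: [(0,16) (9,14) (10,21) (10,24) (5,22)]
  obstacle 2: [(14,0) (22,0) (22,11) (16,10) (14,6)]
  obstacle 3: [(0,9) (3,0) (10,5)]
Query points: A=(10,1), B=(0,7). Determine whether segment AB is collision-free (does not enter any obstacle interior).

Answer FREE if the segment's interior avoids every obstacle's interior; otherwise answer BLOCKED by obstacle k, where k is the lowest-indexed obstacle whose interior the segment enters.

Obstacle 1 [(0,16) (9,14) (10,21) (10,24) (5,22)]:
  edge (0,16)–(9,14): clear
  edge (9,14)–(10,21): clear
  edge (10,21)–(10,24): clear
  edge (10,24)–(5,22): clear
  edge (5,22)–(0,16): clear
  midpoint (5,4) outside
  → clear
Obstacle 2 [(14,0) (22,0) (22,11) (16,10) (14,6)]:
  edge (14,0)–(22,0): clear
  edge (22,0)–(22,11): clear
  edge (22,11)–(16,10): clear
  edge (16,10)–(14,6): clear
  edge (14,6)–(14,0): clear
  midpoint (5,4) outside
  → clear
Obstacle 3 [(0,9) (3,0) (10,5)]:
  edge (0,9)–(3,0): crosses AB
  edge (3,0)–(10,5): crosses AB
  edge (10,5)–(0,9): clear
  → BLOCKED

BLOCKED by obstacle 3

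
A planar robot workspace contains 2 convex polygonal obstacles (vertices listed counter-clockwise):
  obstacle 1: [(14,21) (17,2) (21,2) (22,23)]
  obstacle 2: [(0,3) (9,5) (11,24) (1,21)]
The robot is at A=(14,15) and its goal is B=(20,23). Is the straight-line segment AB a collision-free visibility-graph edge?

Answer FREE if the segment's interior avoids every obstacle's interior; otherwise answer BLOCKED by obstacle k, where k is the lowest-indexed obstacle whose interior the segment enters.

Obstacle 1 [(14,21) (17,2) (21,2) (22,23)]:
  edge (14,21)–(17,2): crosses AB
  edge (17,2)–(21,2): clear
  edge (21,2)–(22,23): clear
  edge (22,23)–(14,21): crosses AB
  → BLOCKED
Obstacle 2 [(0,3) (9,5) (11,24) (1,21)]:
  edge (0,3)–(9,5): clear
  edge (9,5)–(11,24): clear
  edge (11,24)–(1,21): clear
  edge (1,21)–(0,3): clear
  midpoint (17,19) outside
  → clear

BLOCKED by obstacle 1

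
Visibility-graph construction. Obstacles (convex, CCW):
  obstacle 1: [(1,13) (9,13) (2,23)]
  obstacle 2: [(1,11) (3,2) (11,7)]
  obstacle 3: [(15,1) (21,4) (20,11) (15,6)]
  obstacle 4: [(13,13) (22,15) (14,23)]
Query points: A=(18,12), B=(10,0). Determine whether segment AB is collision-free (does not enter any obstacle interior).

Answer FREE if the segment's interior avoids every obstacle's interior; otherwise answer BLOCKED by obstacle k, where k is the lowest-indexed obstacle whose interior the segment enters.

FREE

Obstacle 1 [(1,13) (9,13) (2,23)]:
  edge (1,13)–(9,13): clear
  edge (9,13)–(2,23): clear
  edge (2,23)–(1,13): clear
  midpoint (14,6) outside
  → clear
Obstacle 2 [(1,11) (3,2) (11,7)]:
  edge (1,11)–(3,2): clear
  edge (3,2)–(11,7): clear
  edge (11,7)–(1,11): clear
  midpoint (14,6) outside
  → clear
Obstacle 3 [(15,1) (21,4) (20,11) (15,6)]:
  edge (15,1)–(21,4): clear
  edge (21,4)–(20,11): clear
  edge (20,11)–(15,6): clear
  edge (15,6)–(15,1): clear
  midpoint (14,6) outside
  → clear
Obstacle 4 [(13,13) (22,15) (14,23)]:
  edge (13,13)–(22,15): clear
  edge (22,15)–(14,23): clear
  edge (14,23)–(13,13): clear
  midpoint (14,6) outside
  → clear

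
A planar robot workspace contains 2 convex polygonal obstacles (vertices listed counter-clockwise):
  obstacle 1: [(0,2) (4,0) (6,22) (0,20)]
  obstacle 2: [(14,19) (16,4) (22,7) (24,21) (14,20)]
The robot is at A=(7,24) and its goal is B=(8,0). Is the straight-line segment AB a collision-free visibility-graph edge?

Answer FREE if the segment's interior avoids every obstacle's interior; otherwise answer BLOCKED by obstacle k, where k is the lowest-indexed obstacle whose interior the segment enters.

FREE

Obstacle 1 [(0,2) (4,0) (6,22) (0,20)]:
  edge (0,2)–(4,0): clear
  edge (4,0)–(6,22): clear
  edge (6,22)–(0,20): clear
  edge (0,20)–(0,2): clear
  midpoint (15/2,12) outside
  → clear
Obstacle 2 [(14,19) (16,4) (22,7) (24,21) (14,20)]:
  edge (14,19)–(16,4): clear
  edge (16,4)–(22,7): clear
  edge (22,7)–(24,21): clear
  edge (24,21)–(14,20): clear
  edge (14,20)–(14,19): clear
  midpoint (15/2,12) outside
  → clear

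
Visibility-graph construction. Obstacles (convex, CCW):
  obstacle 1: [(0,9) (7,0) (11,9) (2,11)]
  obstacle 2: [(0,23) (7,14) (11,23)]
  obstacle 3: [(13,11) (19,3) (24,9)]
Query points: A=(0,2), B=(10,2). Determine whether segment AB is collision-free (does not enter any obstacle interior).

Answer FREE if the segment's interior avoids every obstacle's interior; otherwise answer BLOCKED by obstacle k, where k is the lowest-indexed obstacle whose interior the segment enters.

BLOCKED by obstacle 1

Obstacle 1 [(0,9) (7,0) (11,9) (2,11)]:
  edge (0,9)–(7,0): crosses AB
  edge (7,0)–(11,9): crosses AB
  edge (11,9)–(2,11): clear
  edge (2,11)–(0,9): clear
  → BLOCKED
Obstacle 2 [(0,23) (7,14) (11,23)]:
  edge (0,23)–(7,14): clear
  edge (7,14)–(11,23): clear
  edge (11,23)–(0,23): clear
  midpoint (5,2) outside
  → clear
Obstacle 3 [(13,11) (19,3) (24,9)]:
  edge (13,11)–(19,3): clear
  edge (19,3)–(24,9): clear
  edge (24,9)–(13,11): clear
  midpoint (5,2) outside
  → clear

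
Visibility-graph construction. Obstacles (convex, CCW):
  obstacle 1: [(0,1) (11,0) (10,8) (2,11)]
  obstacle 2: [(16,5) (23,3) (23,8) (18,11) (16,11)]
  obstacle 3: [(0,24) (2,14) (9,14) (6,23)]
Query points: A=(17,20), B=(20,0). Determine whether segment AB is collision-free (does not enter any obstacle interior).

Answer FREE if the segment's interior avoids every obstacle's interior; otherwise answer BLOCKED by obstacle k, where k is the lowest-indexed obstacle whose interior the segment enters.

Obstacle 1 [(0,1) (11,0) (10,8) (2,11)]:
  edge (0,1)–(11,0): clear
  edge (11,0)–(10,8): clear
  edge (10,8)–(2,11): clear
  edge (2,11)–(0,1): clear
  midpoint (37/2,10) outside
  → clear
Obstacle 2 [(16,5) (23,3) (23,8) (18,11) (16,11)]:
  edge (16,5)–(23,3): crosses AB
  edge (23,3)–(23,8): clear
  edge (23,8)–(18,11): crosses AB
  edge (18,11)–(16,11): clear
  edge (16,11)–(16,5): clear
  → BLOCKED
Obstacle 3 [(0,24) (2,14) (9,14) (6,23)]:
  edge (0,24)–(2,14): clear
  edge (2,14)–(9,14): clear
  edge (9,14)–(6,23): clear
  edge (6,23)–(0,24): clear
  midpoint (37/2,10) outside
  → clear

BLOCKED by obstacle 2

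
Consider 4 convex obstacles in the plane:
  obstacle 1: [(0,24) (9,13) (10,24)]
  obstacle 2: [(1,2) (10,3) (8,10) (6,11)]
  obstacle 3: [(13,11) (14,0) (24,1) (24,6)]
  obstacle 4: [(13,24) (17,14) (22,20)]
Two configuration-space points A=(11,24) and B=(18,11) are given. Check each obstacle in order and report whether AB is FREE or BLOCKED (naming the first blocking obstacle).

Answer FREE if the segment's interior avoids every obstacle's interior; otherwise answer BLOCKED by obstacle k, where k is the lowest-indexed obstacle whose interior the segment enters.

Obstacle 1 [(0,24) (9,13) (10,24)]:
  edge (0,24)–(9,13): clear
  edge (9,13)–(10,24): clear
  edge (10,24)–(0,24): clear
  midpoint (29/2,35/2) outside
  → clear
Obstacle 2 [(1,2) (10,3) (8,10) (6,11)]:
  edge (1,2)–(10,3): clear
  edge (10,3)–(8,10): clear
  edge (8,10)–(6,11): clear
  edge (6,11)–(1,2): clear
  midpoint (29/2,35/2) outside
  → clear
Obstacle 3 [(13,11) (14,0) (24,1) (24,6)]:
  edge (13,11)–(14,0): clear
  edge (14,0)–(24,1): clear
  edge (24,1)–(24,6): clear
  edge (24,6)–(13,11): clear
  midpoint (29/2,35/2) outside
  → clear
Obstacle 4 [(13,24) (17,14) (22,20)]:
  edge (13,24)–(17,14): clear
  edge (17,14)–(22,20): clear
  edge (22,20)–(13,24): clear
  midpoint (29/2,35/2) outside
  → clear

FREE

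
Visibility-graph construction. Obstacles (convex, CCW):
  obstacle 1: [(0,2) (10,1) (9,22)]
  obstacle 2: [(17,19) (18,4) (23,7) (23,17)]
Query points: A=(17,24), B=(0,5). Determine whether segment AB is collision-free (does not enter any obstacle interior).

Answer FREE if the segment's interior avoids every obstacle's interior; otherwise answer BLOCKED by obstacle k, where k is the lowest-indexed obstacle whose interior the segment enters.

Obstacle 1 [(0,2) (10,1) (9,22)]:
  edge (0,2)–(10,1): clear
  edge (10,1)–(9,22): crosses AB
  edge (9,22)–(0,2): crosses AB
  → BLOCKED
Obstacle 2 [(17,19) (18,4) (23,7) (23,17)]:
  edge (17,19)–(18,4): clear
  edge (18,4)–(23,7): clear
  edge (23,7)–(23,17): clear
  edge (23,17)–(17,19): clear
  midpoint (17/2,29/2) outside
  → clear

BLOCKED by obstacle 1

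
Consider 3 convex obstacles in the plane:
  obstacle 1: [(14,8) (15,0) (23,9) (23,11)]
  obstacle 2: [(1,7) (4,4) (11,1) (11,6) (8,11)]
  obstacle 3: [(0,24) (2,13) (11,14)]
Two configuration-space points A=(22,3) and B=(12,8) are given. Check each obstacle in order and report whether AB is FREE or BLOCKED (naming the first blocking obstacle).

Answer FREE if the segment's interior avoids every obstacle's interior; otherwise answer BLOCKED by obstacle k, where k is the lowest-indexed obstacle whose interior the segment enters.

Obstacle 1 [(14,8) (15,0) (23,9) (23,11)]:
  edge (14,8)–(15,0): crosses AB
  edge (15,0)–(23,9): crosses AB
  edge (23,9)–(23,11): clear
  edge (23,11)–(14,8): clear
  → BLOCKED
Obstacle 2 [(1,7) (4,4) (11,1) (11,6) (8,11)]:
  edge (1,7)–(4,4): clear
  edge (4,4)–(11,1): clear
  edge (11,1)–(11,6): clear
  edge (11,6)–(8,11): clear
  edge (8,11)–(1,7): clear
  midpoint (17,11/2) outside
  → clear
Obstacle 3 [(0,24) (2,13) (11,14)]:
  edge (0,24)–(2,13): clear
  edge (2,13)–(11,14): clear
  edge (11,14)–(0,24): clear
  midpoint (17,11/2) outside
  → clear

BLOCKED by obstacle 1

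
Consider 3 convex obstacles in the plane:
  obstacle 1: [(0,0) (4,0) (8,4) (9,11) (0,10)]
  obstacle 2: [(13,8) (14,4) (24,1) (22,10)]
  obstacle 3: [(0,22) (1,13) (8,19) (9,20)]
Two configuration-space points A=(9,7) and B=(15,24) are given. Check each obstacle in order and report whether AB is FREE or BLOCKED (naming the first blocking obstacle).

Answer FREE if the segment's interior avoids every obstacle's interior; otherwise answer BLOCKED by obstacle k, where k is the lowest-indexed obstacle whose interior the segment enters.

Obstacle 1 [(0,0) (4,0) (8,4) (9,11) (0,10)]:
  edge (0,0)–(4,0): clear
  edge (4,0)–(8,4): clear
  edge (8,4)–(9,11): clear
  edge (9,11)–(0,10): clear
  edge (0,10)–(0,0): clear
  midpoint (12,31/2) outside
  → clear
Obstacle 2 [(13,8) (14,4) (24,1) (22,10)]:
  edge (13,8)–(14,4): clear
  edge (14,4)–(24,1): clear
  edge (24,1)–(22,10): clear
  edge (22,10)–(13,8): clear
  midpoint (12,31/2) outside
  → clear
Obstacle 3 [(0,22) (1,13) (8,19) (9,20)]:
  edge (0,22)–(1,13): clear
  edge (1,13)–(8,19): clear
  edge (8,19)–(9,20): clear
  edge (9,20)–(0,22): clear
  midpoint (12,31/2) outside
  → clear

FREE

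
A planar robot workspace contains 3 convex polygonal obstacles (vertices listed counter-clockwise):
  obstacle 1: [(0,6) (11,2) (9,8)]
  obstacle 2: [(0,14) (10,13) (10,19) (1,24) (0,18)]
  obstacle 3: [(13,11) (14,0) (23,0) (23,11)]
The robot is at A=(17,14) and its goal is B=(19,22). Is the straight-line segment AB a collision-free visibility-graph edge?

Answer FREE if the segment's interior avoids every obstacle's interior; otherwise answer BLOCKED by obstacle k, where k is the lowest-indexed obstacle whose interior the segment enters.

FREE

Obstacle 1 [(0,6) (11,2) (9,8)]:
  edge (0,6)–(11,2): clear
  edge (11,2)–(9,8): clear
  edge (9,8)–(0,6): clear
  midpoint (18,18) outside
  → clear
Obstacle 2 [(0,14) (10,13) (10,19) (1,24) (0,18)]:
  edge (0,14)–(10,13): clear
  edge (10,13)–(10,19): clear
  edge (10,19)–(1,24): clear
  edge (1,24)–(0,18): clear
  edge (0,18)–(0,14): clear
  midpoint (18,18) outside
  → clear
Obstacle 3 [(13,11) (14,0) (23,0) (23,11)]:
  edge (13,11)–(14,0): clear
  edge (14,0)–(23,0): clear
  edge (23,0)–(23,11): clear
  edge (23,11)–(13,11): clear
  midpoint (18,18) outside
  → clear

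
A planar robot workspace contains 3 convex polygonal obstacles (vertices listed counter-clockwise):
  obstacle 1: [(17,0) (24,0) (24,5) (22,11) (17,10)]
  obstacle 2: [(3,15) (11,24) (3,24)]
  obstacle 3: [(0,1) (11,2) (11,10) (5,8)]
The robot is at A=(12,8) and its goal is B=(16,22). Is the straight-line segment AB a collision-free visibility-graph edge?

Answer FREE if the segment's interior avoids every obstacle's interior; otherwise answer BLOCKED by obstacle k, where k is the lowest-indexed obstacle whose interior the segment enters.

FREE

Obstacle 1 [(17,0) (24,0) (24,5) (22,11) (17,10)]:
  edge (17,0)–(24,0): clear
  edge (24,0)–(24,5): clear
  edge (24,5)–(22,11): clear
  edge (22,11)–(17,10): clear
  edge (17,10)–(17,0): clear
  midpoint (14,15) outside
  → clear
Obstacle 2 [(3,15) (11,24) (3,24)]:
  edge (3,15)–(11,24): clear
  edge (11,24)–(3,24): clear
  edge (3,24)–(3,15): clear
  midpoint (14,15) outside
  → clear
Obstacle 3 [(0,1) (11,2) (11,10) (5,8)]:
  edge (0,1)–(11,2): clear
  edge (11,2)–(11,10): clear
  edge (11,10)–(5,8): clear
  edge (5,8)–(0,1): clear
  midpoint (14,15) outside
  → clear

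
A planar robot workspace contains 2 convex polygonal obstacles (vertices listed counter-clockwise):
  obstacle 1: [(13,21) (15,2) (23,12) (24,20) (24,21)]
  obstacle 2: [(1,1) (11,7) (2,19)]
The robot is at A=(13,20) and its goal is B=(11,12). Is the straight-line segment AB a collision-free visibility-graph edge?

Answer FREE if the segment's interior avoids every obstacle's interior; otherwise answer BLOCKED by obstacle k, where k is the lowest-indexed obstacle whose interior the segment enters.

FREE

Obstacle 1 [(13,21) (15,2) (23,12) (24,20) (24,21)]:
  edge (13,21)–(15,2): clear
  edge (15,2)–(23,12): clear
  edge (23,12)–(24,20): clear
  edge (24,20)–(24,21): clear
  edge (24,21)–(13,21): clear
  midpoint (12,16) outside
  → clear
Obstacle 2 [(1,1) (11,7) (2,19)]:
  edge (1,1)–(11,7): clear
  edge (11,7)–(2,19): clear
  edge (2,19)–(1,1): clear
  midpoint (12,16) outside
  → clear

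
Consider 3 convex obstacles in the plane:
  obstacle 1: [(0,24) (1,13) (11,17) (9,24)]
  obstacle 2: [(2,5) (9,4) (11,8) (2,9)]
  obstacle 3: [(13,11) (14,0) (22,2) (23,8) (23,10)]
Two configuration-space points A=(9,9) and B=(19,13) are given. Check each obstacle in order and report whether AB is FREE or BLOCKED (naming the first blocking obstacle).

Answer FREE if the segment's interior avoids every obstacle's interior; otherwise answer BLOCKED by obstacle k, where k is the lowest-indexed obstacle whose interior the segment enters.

BLOCKED by obstacle 3

Obstacle 1 [(0,24) (1,13) (11,17) (9,24)]:
  edge (0,24)–(1,13): clear
  edge (1,13)–(11,17): clear
  edge (11,17)–(9,24): clear
  edge (9,24)–(0,24): clear
  midpoint (14,11) outside
  → clear
Obstacle 2 [(2,5) (9,4) (11,8) (2,9)]:
  edge (2,5)–(9,4): clear
  edge (9,4)–(11,8): clear
  edge (11,8)–(2,9): clear
  edge (2,9)–(2,5): clear
  midpoint (14,11) outside
  → clear
Obstacle 3 [(13,11) (14,0) (22,2) (23,8) (23,10)]:
  edge (13,11)–(14,0): crosses AB
  edge (14,0)–(22,2): clear
  edge (22,2)–(23,8): clear
  edge (23,8)–(23,10): clear
  edge (23,10)–(13,11): crosses AB
  → BLOCKED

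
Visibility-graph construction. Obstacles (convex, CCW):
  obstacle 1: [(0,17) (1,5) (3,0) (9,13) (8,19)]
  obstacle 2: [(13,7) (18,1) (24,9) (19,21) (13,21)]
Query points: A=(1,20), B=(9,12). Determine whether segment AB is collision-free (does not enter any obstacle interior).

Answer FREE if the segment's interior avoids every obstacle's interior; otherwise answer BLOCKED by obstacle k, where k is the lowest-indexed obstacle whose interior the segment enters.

BLOCKED by obstacle 1

Obstacle 1 [(0,17) (1,5) (3,0) (9,13) (8,19)]:
  edge (0,17)–(1,5): clear
  edge (1,5)–(3,0): clear
  edge (3,0)–(9,13): crosses AB
  edge (9,13)–(8,19): clear
  edge (8,19)–(0,17): crosses AB
  → BLOCKED
Obstacle 2 [(13,7) (18,1) (24,9) (19,21) (13,21)]:
  edge (13,7)–(18,1): clear
  edge (18,1)–(24,9): clear
  edge (24,9)–(19,21): clear
  edge (19,21)–(13,21): clear
  edge (13,21)–(13,7): clear
  midpoint (5,16) outside
  → clear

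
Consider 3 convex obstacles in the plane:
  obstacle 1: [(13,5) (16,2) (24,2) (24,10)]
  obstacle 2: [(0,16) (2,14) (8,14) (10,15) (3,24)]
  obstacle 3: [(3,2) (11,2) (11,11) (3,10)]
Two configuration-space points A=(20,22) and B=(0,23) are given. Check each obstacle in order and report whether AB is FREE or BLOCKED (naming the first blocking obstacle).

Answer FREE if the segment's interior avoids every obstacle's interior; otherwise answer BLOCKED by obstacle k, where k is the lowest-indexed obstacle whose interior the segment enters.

BLOCKED by obstacle 2

Obstacle 1 [(13,5) (16,2) (24,2) (24,10)]:
  edge (13,5)–(16,2): clear
  edge (16,2)–(24,2): clear
  edge (24,2)–(24,10): clear
  edge (24,10)–(13,5): clear
  midpoint (10,45/2) outside
  → clear
Obstacle 2 [(0,16) (2,14) (8,14) (10,15) (3,24)]:
  edge (0,16)–(2,14): clear
  edge (2,14)–(8,14): clear
  edge (8,14)–(10,15): clear
  edge (10,15)–(3,24): crosses AB
  edge (3,24)–(0,16): crosses AB
  → BLOCKED
Obstacle 3 [(3,2) (11,2) (11,11) (3,10)]:
  edge (3,2)–(11,2): clear
  edge (11,2)–(11,11): clear
  edge (11,11)–(3,10): clear
  edge (3,10)–(3,2): clear
  midpoint (10,45/2) outside
  → clear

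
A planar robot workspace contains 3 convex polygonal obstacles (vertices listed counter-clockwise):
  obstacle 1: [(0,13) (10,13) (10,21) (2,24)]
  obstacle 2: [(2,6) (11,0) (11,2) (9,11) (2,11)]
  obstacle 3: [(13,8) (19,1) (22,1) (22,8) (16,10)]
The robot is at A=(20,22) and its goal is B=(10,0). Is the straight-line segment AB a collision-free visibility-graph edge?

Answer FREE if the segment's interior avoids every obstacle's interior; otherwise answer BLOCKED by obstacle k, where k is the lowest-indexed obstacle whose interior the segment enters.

BLOCKED by obstacle 2

Obstacle 1 [(0,13) (10,13) (10,21) (2,24)]:
  edge (0,13)–(10,13): clear
  edge (10,13)–(10,21): clear
  edge (10,21)–(2,24): clear
  edge (2,24)–(0,13): clear
  midpoint (15,11) outside
  → clear
Obstacle 2 [(2,6) (11,0) (11,2) (9,11) (2,11)]:
  edge (2,6)–(11,0): crosses AB
  edge (11,0)–(11,2): clear
  edge (11,2)–(9,11): crosses AB
  edge (9,11)–(2,11): clear
  edge (2,11)–(2,6): clear
  → BLOCKED
Obstacle 3 [(13,8) (19,1) (22,1) (22,8) (16,10)]:
  edge (13,8)–(19,1): crosses AB
  edge (19,1)–(22,1): clear
  edge (22,1)–(22,8): clear
  edge (22,8)–(16,10): clear
  edge (16,10)–(13,8): crosses AB
  → BLOCKED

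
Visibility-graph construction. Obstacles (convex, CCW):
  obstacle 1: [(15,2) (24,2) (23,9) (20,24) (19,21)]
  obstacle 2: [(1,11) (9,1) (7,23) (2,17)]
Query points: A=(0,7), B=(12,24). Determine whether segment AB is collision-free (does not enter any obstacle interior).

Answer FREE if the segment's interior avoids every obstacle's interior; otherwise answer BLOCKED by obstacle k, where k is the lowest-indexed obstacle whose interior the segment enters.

BLOCKED by obstacle 2

Obstacle 1 [(15,2) (24,2) (23,9) (20,24) (19,21)]:
  edge (15,2)–(24,2): clear
  edge (24,2)–(23,9): clear
  edge (23,9)–(20,24): clear
  edge (20,24)–(19,21): clear
  edge (19,21)–(15,2): clear
  midpoint (6,31/2) outside
  → clear
Obstacle 2 [(1,11) (9,1) (7,23) (2,17)]:
  edge (1,11)–(9,1): crosses AB
  edge (9,1)–(7,23): crosses AB
  edge (7,23)–(2,17): clear
  edge (2,17)–(1,11): clear
  → BLOCKED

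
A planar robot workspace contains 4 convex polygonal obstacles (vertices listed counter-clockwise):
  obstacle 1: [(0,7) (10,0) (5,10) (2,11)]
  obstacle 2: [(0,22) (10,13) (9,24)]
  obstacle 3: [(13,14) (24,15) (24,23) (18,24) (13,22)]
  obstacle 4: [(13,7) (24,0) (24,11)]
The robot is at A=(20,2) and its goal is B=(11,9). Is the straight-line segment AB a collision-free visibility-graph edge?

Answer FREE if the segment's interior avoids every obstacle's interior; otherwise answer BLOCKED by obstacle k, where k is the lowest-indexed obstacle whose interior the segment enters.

Obstacle 1 [(0,7) (10,0) (5,10) (2,11)]:
  edge (0,7)–(10,0): clear
  edge (10,0)–(5,10): clear
  edge (5,10)–(2,11): clear
  edge (2,11)–(0,7): clear
  midpoint (31/2,11/2) outside
  → clear
Obstacle 2 [(0,22) (10,13) (9,24)]:
  edge (0,22)–(10,13): clear
  edge (10,13)–(9,24): clear
  edge (9,24)–(0,22): clear
  midpoint (31/2,11/2) outside
  → clear
Obstacle 3 [(13,14) (24,15) (24,23) (18,24) (13,22)]:
  edge (13,14)–(24,15): clear
  edge (24,15)–(24,23): clear
  edge (24,23)–(18,24): clear
  edge (18,24)–(13,22): clear
  edge (13,22)–(13,14): clear
  midpoint (31/2,11/2) outside
  → clear
Obstacle 4 [(13,7) (24,0) (24,11)]:
  edge (13,7)–(24,0): crosses AB
  edge (24,0)–(24,11): clear
  edge (24,11)–(13,7): crosses AB
  → BLOCKED

BLOCKED by obstacle 4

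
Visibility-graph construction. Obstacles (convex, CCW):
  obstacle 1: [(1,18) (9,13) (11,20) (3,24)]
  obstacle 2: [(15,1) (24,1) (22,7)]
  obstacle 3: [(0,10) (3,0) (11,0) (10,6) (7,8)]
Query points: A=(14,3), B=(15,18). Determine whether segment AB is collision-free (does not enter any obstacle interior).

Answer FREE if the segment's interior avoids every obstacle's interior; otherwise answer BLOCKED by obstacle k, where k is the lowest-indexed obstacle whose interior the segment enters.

Obstacle 1 [(1,18) (9,13) (11,20) (3,24)]:
  edge (1,18)–(9,13): clear
  edge (9,13)–(11,20): clear
  edge (11,20)–(3,24): clear
  edge (3,24)–(1,18): clear
  midpoint (29/2,21/2) outside
  → clear
Obstacle 2 [(15,1) (24,1) (22,7)]:
  edge (15,1)–(24,1): clear
  edge (24,1)–(22,7): clear
  edge (22,7)–(15,1): clear
  midpoint (29/2,21/2) outside
  → clear
Obstacle 3 [(0,10) (3,0) (11,0) (10,6) (7,8)]:
  edge (0,10)–(3,0): clear
  edge (3,0)–(11,0): clear
  edge (11,0)–(10,6): clear
  edge (10,6)–(7,8): clear
  edge (7,8)–(0,10): clear
  midpoint (29/2,21/2) outside
  → clear

FREE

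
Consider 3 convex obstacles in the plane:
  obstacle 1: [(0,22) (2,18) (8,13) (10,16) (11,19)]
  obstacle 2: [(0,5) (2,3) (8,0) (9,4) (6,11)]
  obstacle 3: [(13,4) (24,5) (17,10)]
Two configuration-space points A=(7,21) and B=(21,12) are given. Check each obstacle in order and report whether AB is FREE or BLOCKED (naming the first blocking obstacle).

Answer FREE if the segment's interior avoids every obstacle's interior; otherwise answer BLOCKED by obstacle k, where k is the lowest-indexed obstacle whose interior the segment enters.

Obstacle 1 [(0,22) (2,18) (8,13) (10,16) (11,19)]:
  edge (0,22)–(2,18): clear
  edge (2,18)–(8,13): clear
  edge (8,13)–(10,16): clear
  edge (10,16)–(11,19): crosses AB
  edge (11,19)–(0,22): crosses AB
  → BLOCKED
Obstacle 2 [(0,5) (2,3) (8,0) (9,4) (6,11)]:
  edge (0,5)–(2,3): clear
  edge (2,3)–(8,0): clear
  edge (8,0)–(9,4): clear
  edge (9,4)–(6,11): clear
  edge (6,11)–(0,5): clear
  midpoint (14,33/2) outside
  → clear
Obstacle 3 [(13,4) (24,5) (17,10)]:
  edge (13,4)–(24,5): clear
  edge (24,5)–(17,10): clear
  edge (17,10)–(13,4): clear
  midpoint (14,33/2) outside
  → clear

BLOCKED by obstacle 1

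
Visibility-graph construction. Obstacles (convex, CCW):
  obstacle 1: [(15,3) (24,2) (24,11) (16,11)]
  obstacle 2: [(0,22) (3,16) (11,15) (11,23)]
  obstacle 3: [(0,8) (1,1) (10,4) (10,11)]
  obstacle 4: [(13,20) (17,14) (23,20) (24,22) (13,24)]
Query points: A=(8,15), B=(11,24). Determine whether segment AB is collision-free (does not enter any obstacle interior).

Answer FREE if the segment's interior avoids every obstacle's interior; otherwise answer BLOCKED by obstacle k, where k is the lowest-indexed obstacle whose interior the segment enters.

Obstacle 1 [(15,3) (24,2) (24,11) (16,11)]:
  edge (15,3)–(24,2): clear
  edge (24,2)–(24,11): clear
  edge (24,11)–(16,11): clear
  edge (16,11)–(15,3): clear
  midpoint (19/2,39/2) outside
  → clear
Obstacle 2 [(0,22) (3,16) (11,15) (11,23)]:
  edge (0,22)–(3,16): clear
  edge (3,16)–(11,15): crosses AB
  edge (11,15)–(11,23): clear
  edge (11,23)–(0,22): crosses AB
  → BLOCKED
Obstacle 3 [(0,8) (1,1) (10,4) (10,11)]:
  edge (0,8)–(1,1): clear
  edge (1,1)–(10,4): clear
  edge (10,4)–(10,11): clear
  edge (10,11)–(0,8): clear
  midpoint (19/2,39/2) outside
  → clear
Obstacle 4 [(13,20) (17,14) (23,20) (24,22) (13,24)]:
  edge (13,20)–(17,14): clear
  edge (17,14)–(23,20): clear
  edge (23,20)–(24,22): clear
  edge (24,22)–(13,24): clear
  edge (13,24)–(13,20): clear
  midpoint (19/2,39/2) outside
  → clear

BLOCKED by obstacle 2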